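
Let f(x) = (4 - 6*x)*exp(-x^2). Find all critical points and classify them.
f'(x) = 2*(2*x*(3*x - 2) - 3)*exp(-x^2)

Solve f'(x) = 0:
  f'(x) = (12*x^2 - 8*x - 6)·exp(-x^2) and exp(-x^2) > 0 for every x, so f'(x) = 0 ⇔ 12*x^2 - 8*x - 6 = 0.
  Factor: 12*x^2 - 8*x - 6 = 2*(6*x^2 - 4*x - 3); 6*x^2 - 4*x - 3 = 0 has no rational roots; quadratic formula: x = (4 ± √88)/12.
  ⇒ x = 1/3 - sqrt(22)/6 ≈ -0.4484, 1/3 + sqrt(22)/6 ≈ 1.1151

f''(x) = 4*(2*x^2*(2 - 3*x) + 9*x - 2)*exp(-x^2)
Second-derivative test at each critical point:
  f''(-0.4484) = -15.3444 < 0 → local maximum
  f''(1.1151) = 5.4110 > 0 → local minimum

Critical points: x = 1/3 - sqrt(22)/6 ≈ -0.4484 (local maximum); x = 1/3 + sqrt(22)/6 ≈ 1.1151 (local minimum)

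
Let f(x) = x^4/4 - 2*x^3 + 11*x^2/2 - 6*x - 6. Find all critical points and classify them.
f'(x) = x^3 - 6*x^2 + 11*x - 6

Solve f'(x) = 0:
  Factor: x^3 - 6*x^2 + 11*x - 6 = (x - 3)*(x - 2)*(x - 1) = 0.
  ⇒ x = 1, 2, 3

f''(x) = 3*x^2 - 12*x + 11
Second-derivative test at each critical point:
  f''(1) = 2 > 0 → local minimum
  f''(2) = -1 < 0 → local maximum
  f''(3) = 2 > 0 → local minimum

Critical points: x = 1 (local minimum); x = 2 (local maximum); x = 3 (local minimum)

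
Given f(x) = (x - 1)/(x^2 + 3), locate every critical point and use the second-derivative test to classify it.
f'(x) = (x^2 - 2*x*(x - 1) + 3)/(x^2 + 3)^2

Solve f'(x) = 0:
  f'(x) = -(x - 3)*(x + 1)/(x^2 + 3)^2; the denominator is positive wherever f is defined, so f'(x) = 0 ⇔ -x^2 + 2*x + 3 = 0.
  Factor: -x^2 + 2*x + 3 = -(x - 3)*(x + 1) = 0.
  ⇒ x = -1, 3

f''(x) = 2*(4*x^2*(x - 1) + (1 - 3*x)*(x^2 + 3))/(x^2 + 3)^3
Second-derivative test at each critical point:
  f''(-1) = 1/4 > 0 → local minimum
  f''(3) = -1/36 < 0 → local maximum

Critical points: x = -1 (local minimum); x = 3 (local maximum)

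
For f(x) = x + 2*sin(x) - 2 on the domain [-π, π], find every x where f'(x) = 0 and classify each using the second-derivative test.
f'(x) = 2*cos(x) + 1

Solve f'(x) = 0 on [-π, π]:
  f'(x) = 0 ⇔ cos(x) = -1/2, i.e. x = ±arccos(-1/2) + 2nπ; keep the solutions lying in [-π, π].
  ⇒ x = -2*pi/3 ≈ -2.0944, 2*pi/3 ≈ 2.0944

f''(x) = -2*sin(x)
Second-derivative test at each critical point:
  f''(-2.0944) = 1.7321 > 0 → local minimum
  f''(2.0944) = -1.7321 < 0 → local maximum

Critical points: x = -2*pi/3 ≈ -2.0944 (local minimum); x = 2*pi/3 ≈ 2.0944 (local maximum)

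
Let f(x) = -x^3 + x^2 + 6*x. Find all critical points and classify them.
f'(x) = -3*x^2 + 2*x + 6

Solve f'(x) = 0:
  3*x^2 - 2*x - 6 = 0 has no rational roots; quadratic formula: x = (2 ± √76)/6.
  ⇒ x = 1/3 - sqrt(19)/3 ≈ -1.1196, 1/3 + sqrt(19)/3 ≈ 1.7863

f''(x) = 2 - 6*x
Second-derivative test at each critical point:
  f''(-1.1196) = 8.7178 > 0 → local minimum
  f''(1.7863) = -8.7178 < 0 → local maximum

Critical points: x = 1/3 - sqrt(19)/3 ≈ -1.1196 (local minimum); x = 1/3 + sqrt(19)/3 ≈ 1.7863 (local maximum)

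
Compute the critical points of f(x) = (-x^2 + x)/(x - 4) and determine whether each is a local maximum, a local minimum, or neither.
f'(x) = (-x^2 + 8*x - 4)/(x^2 - 8*x + 16)

Solve f'(x) = 0:
  f'(x) = -(x^2 - 8*x + 4)/(x - 4)^2; the denominator is positive wherever f is defined, so f'(x) = 0 ⇔ -x^2 + 8*x - 4 = 0.
  x^2 - 8*x + 4 = 0 has no rational roots; quadratic formula: x = (8 ± √48)/2.
  ⇒ x = 4 - 2*sqrt(3) ≈ 0.5359, 2*sqrt(3) + 4 ≈ 7.4641

f''(x) = -24/(x^3 - 12*x^2 + 48*x - 64)
Second-derivative test at each critical point:
  f''(0.5359) = 0.5774 > 0 → local minimum
  f''(7.4641) = -0.5774 < 0 → local maximum

Critical points: x = 4 - 2*sqrt(3) ≈ 0.5359 (local minimum); x = 2*sqrt(3) + 4 ≈ 7.4641 (local maximum)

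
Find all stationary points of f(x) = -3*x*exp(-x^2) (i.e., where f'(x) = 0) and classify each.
f'(x) = 3*(2*x^2 - 1)*exp(-x^2)

Solve f'(x) = 0:
  f'(x) = (6*x^2 - 3)·exp(-x^2) and exp(-x^2) > 0 for every x, so f'(x) = 0 ⇔ 6*x^2 - 3 = 0.
  Factor: 6*x^2 - 3 = 3*(2*x^2 - 1); 2*x^2 - 1 = 0 has no rational roots; quadratic formula: x = (0 ± √8)/4.
  ⇒ x = -sqrt(2)/2 ≈ -0.7071, sqrt(2)/2 ≈ 0.7071

f''(x) = (-12*x^3 + 18*x)*exp(-x^2)
Second-derivative test at each critical point:
  f''(-0.7071) = -5.1466 < 0 → local maximum
  f''(0.7071) = 5.1466 > 0 → local minimum

Critical points: x = -sqrt(2)/2 ≈ -0.7071 (local maximum); x = sqrt(2)/2 ≈ 0.7071 (local minimum)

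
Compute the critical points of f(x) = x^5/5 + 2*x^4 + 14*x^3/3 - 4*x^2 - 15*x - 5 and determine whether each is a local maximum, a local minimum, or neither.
f'(x) = x^4 + 8*x^3 + 14*x^2 - 8*x - 15

Solve f'(x) = 0:
  Factor: x^4 + 8*x^3 + 14*x^2 - 8*x - 15 = (x - 1)*(x + 1)*(x + 3)*(x + 5) = 0.
  ⇒ x = -5, -3, -1, 1

f''(x) = 4*x^3 + 24*x^2 + 28*x - 8
Second-derivative test at each critical point:
  f''(-5) = -48 < 0 → local maximum
  f''(-3) = 16 > 0 → local minimum
  f''(-1) = -16 < 0 → local maximum
  f''(1) = 48 > 0 → local minimum

Critical points: x = -5 (local maximum); x = -3 (local minimum); x = -1 (local maximum); x = 1 (local minimum)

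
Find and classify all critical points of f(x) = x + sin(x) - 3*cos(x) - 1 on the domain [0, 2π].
f'(x) = 3*sin(x) + cos(x) + 1

Solve f'(x) = 0 on [0, 2π]:
  f'(x) = 0 ⇔ 3*sin(x) + cos(x) = -1. Write the left side as R·cos(x + φ) with R = √(1² + (-3)²) = sqrt(10), cos φ = sqrt(10)/10, sin φ = -3*sqrt(10)/10; then cos(x + φ) = -sqrt(10)/10. Solve for x and keep the solutions lying in [0, 2π].
  ⇒ x = pi ≈ 3.1416, -atan(3/4) + 2*pi ≈ 5.6397

f''(x) = -sin(x) + 3*cos(x)
Second-derivative test at each critical point:
  f''(3.1416) = -3 < 0 → local maximum
  f''(5.6397) = 3 > 0 → local minimum

Critical points: x = pi ≈ 3.1416 (local maximum); x = -atan(3/4) + 2*pi ≈ 5.6397 (local minimum)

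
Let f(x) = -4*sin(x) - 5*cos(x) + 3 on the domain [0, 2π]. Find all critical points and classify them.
f'(x) = 5*sin(x) - 4*cos(x)

Solve f'(x) = 0 on [0, 2π]:
  f'(x) = 0 ⇔ -4*cos(x) = -5*sin(x) ⇔ tan(x) = 4/5, i.e. x = arctan(4/5) + nπ; keep the solutions lying in [0, 2π].
  ⇒ x = atan(4/5) ≈ 0.6747, atan(4/5) + pi ≈ 3.8163

f''(x) = 4*sin(x) + 5*cos(x)
Second-derivative test at each critical point:
  f''(0.6747) = 6.4031 > 0 → local minimum
  f''(3.8163) = -6.4031 < 0 → local maximum

Critical points: x = atan(4/5) ≈ 0.6747 (local minimum); x = atan(4/5) + pi ≈ 3.8163 (local maximum)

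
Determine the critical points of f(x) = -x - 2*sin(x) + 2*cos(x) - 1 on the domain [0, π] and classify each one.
f'(x) = -2*sqrt(2)*sin(x + pi/4) - 1

Solve f'(x) = 0 on [0, π]:
  f'(x) = 0 ⇔ -2*sin(x) - 2*cos(x) = 1. Write the left side as R·cos(x + φ) with R = √((-2)² + 2²) = 2*sqrt(2), cos φ = -sqrt(2)/2, sin φ = sqrt(2)/2; then cos(x + φ) = sqrt(2)/4. Solve for x and keep the solutions lying in [0, π].
  ⇒ x = atan((-1 + sqrt(7))/(-sqrt(7) - 1)) + pi ≈ 2.7176

f''(x) = -2*sqrt(2)*cos(x + pi/4)
Second-derivative test at each critical point:
  f''(2.7176) = 2.6458 > 0 → local minimum

Critical points: x = atan((-1 + sqrt(7))/(-sqrt(7) - 1)) + pi ≈ 2.7176 (local minimum)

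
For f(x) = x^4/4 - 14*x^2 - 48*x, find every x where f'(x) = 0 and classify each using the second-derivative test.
f'(x) = x^3 - 28*x - 48

Solve f'(x) = 0:
  Factor: x^3 - 28*x - 48 = (x - 6)*(x + 2)*(x + 4) = 0.
  ⇒ x = -4, -2, 6

f''(x) = 3*x^2 - 28
Second-derivative test at each critical point:
  f''(-4) = 20 > 0 → local minimum
  f''(-2) = -16 < 0 → local maximum
  f''(6) = 80 > 0 → local minimum

Critical points: x = -4 (local minimum); x = -2 (local maximum); x = 6 (local minimum)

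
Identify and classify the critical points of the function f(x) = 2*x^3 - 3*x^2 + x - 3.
f'(x) = 6*x^2 - 6*x + 1

Solve f'(x) = 0:
  6*x^2 - 6*x + 1 = 0 has no rational roots; quadratic formula: x = (6 ± √12)/12.
  ⇒ x = 1/2 - sqrt(3)/6 ≈ 0.2113, sqrt(3)/6 + 1/2 ≈ 0.7887

f''(x) = 12*x - 6
Second-derivative test at each critical point:
  f''(0.2113) = -3.4641 < 0 → local maximum
  f''(0.7887) = 3.4641 > 0 → local minimum

Critical points: x = 1/2 - sqrt(3)/6 ≈ 0.2113 (local maximum); x = sqrt(3)/6 + 1/2 ≈ 0.7887 (local minimum)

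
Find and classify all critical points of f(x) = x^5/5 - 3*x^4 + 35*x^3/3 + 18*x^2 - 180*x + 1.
f'(x) = x^4 - 12*x^3 + 35*x^2 + 36*x - 180

Solve f'(x) = 0:
  Factor: x^4 - 12*x^3 + 35*x^2 + 36*x - 180 = (x - 6)*(x - 5)*(x - 3)*(x + 2) = 0.
  ⇒ x = -2, 3, 5, 6

f''(x) = 4*x^3 - 36*x^2 + 70*x + 36
Second-derivative test at each critical point:
  f''(-2) = -280 < 0 → local maximum
  f''(3) = 30 > 0 → local minimum
  f''(5) = -14 < 0 → local maximum
  f''(6) = 24 > 0 → local minimum

Critical points: x = -2 (local maximum); x = 3 (local minimum); x = 5 (local maximum); x = 6 (local minimum)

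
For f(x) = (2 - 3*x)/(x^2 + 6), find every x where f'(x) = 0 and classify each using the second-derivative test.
f'(x) = (3*x^2 - 4*x - 18)/(x^4 + 12*x^2 + 36)

Solve f'(x) = 0:
  f'(x) = (3*x^2 - 4*x - 18)/(x^2 + 6)^2; the denominator is positive wherever f is defined, so f'(x) = 0 ⇔ 3*x^2 - 4*x - 18 = 0.
  3*x^2 - 4*x - 18 = 0 has no rational roots; quadratic formula: x = (4 ± √232)/6.
  ⇒ x = 2/3 - sqrt(58)/3 ≈ -1.8719, 2/3 + sqrt(58)/3 ≈ 3.2053

f''(x) = 2*(4*x^2*(2 - 3*x) + (9*x - 2)*(x^2 + 6))/(x^2 + 6)^3
Second-derivative test at each critical point:
  f''(-1.8719) = -0.1686 < 0 → local maximum
  f''(3.2053) = 0.0575 > 0 → local minimum

Critical points: x = 2/3 - sqrt(58)/3 ≈ -1.8719 (local maximum); x = 2/3 + sqrt(58)/3 ≈ 3.2053 (local minimum)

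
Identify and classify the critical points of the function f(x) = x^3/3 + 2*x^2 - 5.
f'(x) = x*(x + 4)

Solve f'(x) = 0:
  Factor: x^2 + 4*x = x*(x + 4) = 0.
  ⇒ x = -4, 0

f''(x) = 2*x + 4
Second-derivative test at each critical point:
  f''(-4) = -4 < 0 → local maximum
  f''(0) = 4 > 0 → local minimum

Critical points: x = -4 (local maximum); x = 0 (local minimum)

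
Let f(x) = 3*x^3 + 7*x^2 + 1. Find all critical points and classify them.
f'(x) = x*(9*x + 14)

Solve f'(x) = 0:
  Factor: 9*x^2 + 14*x = x*(9*x + 14) = 0.
  ⇒ x = -14/9, 0

f''(x) = 18*x + 14
Second-derivative test at each critical point:
  f''(-14/9) = -14 < 0 → local maximum
  f''(0) = 14 > 0 → local minimum

Critical points: x = -14/9 (local maximum); x = 0 (local minimum)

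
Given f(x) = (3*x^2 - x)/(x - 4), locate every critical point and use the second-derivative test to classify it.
f'(x) = (3*x^2 - 24*x + 4)/(x^2 - 8*x + 16)

Solve f'(x) = 0:
  f'(x) = (3*x^2 - 24*x + 4)/(x - 4)^2; the denominator is positive wherever f is defined, so f'(x) = 0 ⇔ 3*x^2 - 24*x + 4 = 0.
  3*x^2 - 24*x + 4 = 0 has no rational roots; quadratic formula: x = (24 ± √528)/6.
  ⇒ x = 4 - 2*sqrt(33)/3 ≈ 0.1703, 2*sqrt(33)/3 + 4 ≈ 7.8297

f''(x) = 88/(x^3 - 12*x^2 + 48*x - 64)
Second-derivative test at each critical point:
  f''(0.1703) = -1.5667 < 0 → local maximum
  f''(7.8297) = 1.5667 > 0 → local minimum

Critical points: x = 4 - 2*sqrt(33)/3 ≈ 0.1703 (local maximum); x = 2*sqrt(33)/3 + 4 ≈ 7.8297 (local minimum)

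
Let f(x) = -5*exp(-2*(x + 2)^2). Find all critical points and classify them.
f'(x) = 20*(x + 2)*exp(-2*(x + 2)^2)

Solve f'(x) = 0:
  f'(x) = (20*x + 40)·exp(-2*(x + 2)^2) and exp(-2*(x + 2)^2) > 0 for every x, so f'(x) = 0 ⇔ 20*x + 40 = 0.
  Factor: 20*x + 40 = 20*(x + 2) = 0.
  ⇒ x = -2

f''(x) = 20*(1 - 4*(x + 2)^2)*exp(-2*(x + 2)^2)
Second-derivative test at each critical point:
  f''(-2) = 20 > 0 → local minimum

Critical points: x = -2 (local minimum)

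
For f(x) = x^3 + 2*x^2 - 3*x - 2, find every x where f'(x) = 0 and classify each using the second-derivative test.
f'(x) = 3*x^2 + 4*x - 3

Solve f'(x) = 0:
  3*x^2 + 4*x - 3 = 0 has no rational roots; quadratic formula: x = (-4 ± √52)/6.
  ⇒ x = -sqrt(13)/3 - 2/3 ≈ -1.8685, -2/3 + sqrt(13)/3 ≈ 0.5352

f''(x) = 6*x + 4
Second-derivative test at each critical point:
  f''(-1.8685) = -7.2111 < 0 → local maximum
  f''(0.5352) = 7.2111 > 0 → local minimum

Critical points: x = -sqrt(13)/3 - 2/3 ≈ -1.8685 (local maximum); x = -2/3 + sqrt(13)/3 ≈ 0.5352 (local minimum)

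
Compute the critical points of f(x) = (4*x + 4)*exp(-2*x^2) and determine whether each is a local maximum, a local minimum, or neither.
f'(x) = 4*(-4*x*(x + 1) + 1)*exp(-2*x^2)

Solve f'(x) = 0:
  f'(x) = (-16*x^2 - 16*x + 4)·exp(-2*x^2) and exp(-2*x^2) > 0 for every x, so f'(x) = 0 ⇔ -16*x^2 - 16*x + 4 = 0.
  Factor: -16*x^2 - 16*x + 4 = -4*(4*x^2 + 4*x - 1); 4*x^2 + 4*x - 1 = 0 has no rational roots; quadratic formula: x = (-4 ± √32)/8.
  ⇒ x = -sqrt(2)/2 - 1/2 ≈ -1.2071, -1/2 + sqrt(2)/2 ≈ 0.2071

f''(x) = 16*(4*x^2*(x + 1) - 3*x - 1)*exp(-2*x^2)
Second-derivative test at each critical point:
  f''(-1.2071) = 1.2275 > 0 → local minimum
  f''(0.2071) = -20.7672 < 0 → local maximum

Critical points: x = -sqrt(2)/2 - 1/2 ≈ -1.2071 (local minimum); x = -1/2 + sqrt(2)/2 ≈ 0.2071 (local maximum)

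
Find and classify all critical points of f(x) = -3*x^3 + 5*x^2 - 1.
f'(x) = x*(10 - 9*x)

Solve f'(x) = 0:
  Factor: -9*x^2 + 10*x = -x*(9*x - 10) = 0.
  ⇒ x = 0, 10/9

f''(x) = 10 - 18*x
Second-derivative test at each critical point:
  f''(0) = 10 > 0 → local minimum
  f''(10/9) = -10 < 0 → local maximum

Critical points: x = 0 (local minimum); x = 10/9 (local maximum)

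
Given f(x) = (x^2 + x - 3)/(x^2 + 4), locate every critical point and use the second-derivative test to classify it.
f'(x) = (-x^2 + 14*x + 4)/(x^4 + 8*x^2 + 16)

Solve f'(x) = 0:
  f'(x) = -(x^2 - 14*x - 4)/(x^2 + 4)^2; the denominator is positive wherever f is defined, so f'(x) = 0 ⇔ -x^2 + 14*x + 4 = 0.
  x^2 - 14*x - 4 = 0 has no rational roots; quadratic formula: x = (14 ± √212)/2.
  ⇒ x = 7 - sqrt(53) ≈ -0.2801, 7 + sqrt(53) ≈ 14.2801

f''(x) = 2*(x^3 - 21*x^2 - 12*x + 28)/(x^6 + 12*x^4 + 48*x^2 + 64)
Second-derivative test at each critical point:
  f''(-0.2801) = 0.8753 > 0 → local minimum
  f''(14.2801) = -3.368e-04 < 0 → local maximum

Critical points: x = 7 - sqrt(53) ≈ -0.2801 (local minimum); x = 7 + sqrt(53) ≈ 14.2801 (local maximum)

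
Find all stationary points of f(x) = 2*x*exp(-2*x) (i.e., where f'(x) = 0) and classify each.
f'(x) = 2*(1 - 2*x)*exp(-2*x)

Solve f'(x) = 0:
  f'(x) = (2 - 4*x)·exp(-2*x) and exp(-2*x) > 0 for every x, so f'(x) = 0 ⇔ 2 - 4*x = 0.
  Factor: 2 - 4*x = -2*(2*x - 1) = 0.
  ⇒ x = 1/2

f''(x) = 8*(x - 1)*exp(-2*x)
Second-derivative test at each critical point:
  f''(1/2) = -1.4715 < 0 → local maximum

Critical points: x = 1/2 (local maximum)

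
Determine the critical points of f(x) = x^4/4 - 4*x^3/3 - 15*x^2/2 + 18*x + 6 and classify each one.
f'(x) = x^3 - 4*x^2 - 15*x + 18

Solve f'(x) = 0:
  Factor: x^3 - 4*x^2 - 15*x + 18 = (x - 6)*(x - 1)*(x + 3) = 0.
  ⇒ x = -3, 1, 6

f''(x) = 3*x^2 - 8*x - 15
Second-derivative test at each critical point:
  f''(-3) = 36 > 0 → local minimum
  f''(1) = -20 < 0 → local maximum
  f''(6) = 45 > 0 → local minimum

Critical points: x = -3 (local minimum); x = 1 (local maximum); x = 6 (local minimum)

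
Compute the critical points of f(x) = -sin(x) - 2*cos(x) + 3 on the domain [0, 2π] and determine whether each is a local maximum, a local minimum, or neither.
f'(x) = 2*sin(x) - cos(x)

Solve f'(x) = 0 on [0, 2π]:
  f'(x) = 0 ⇔ -cos(x) = -2*sin(x) ⇔ tan(x) = 1/2, i.e. x = arctan(1/2) + nπ; keep the solutions lying in [0, 2π].
  ⇒ x = atan(1/2) ≈ 0.4636, atan(1/2) + pi ≈ 3.6052

f''(x) = sin(x) + 2*cos(x)
Second-derivative test at each critical point:
  f''(0.4636) = 2.2361 > 0 → local minimum
  f''(3.6052) = -2.2361 < 0 → local maximum

Critical points: x = atan(1/2) ≈ 0.4636 (local minimum); x = atan(1/2) + pi ≈ 3.6052 (local maximum)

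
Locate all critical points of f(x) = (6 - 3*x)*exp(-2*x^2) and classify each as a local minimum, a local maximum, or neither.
f'(x) = 3*(4*x*(x - 2) - 1)*exp(-2*x^2)

Solve f'(x) = 0:
  f'(x) = (12*x^2 - 24*x - 3)·exp(-2*x^2) and exp(-2*x^2) > 0 for every x, so f'(x) = 0 ⇔ 12*x^2 - 24*x - 3 = 0.
  Factor: 12*x^2 - 24*x - 3 = 3*(4*x^2 - 8*x - 1); 4*x^2 - 8*x - 1 = 0 has no rational roots; quadratic formula: x = (8 ± √80)/8.
  ⇒ x = 1 - sqrt(5)/2 ≈ -0.1180, 1 + sqrt(5)/2 ≈ 2.1180

f''(x) = 12*(4*x^2*(2 - x) + 3*x - 2)*exp(-2*x^2)
Second-derivative test at each critical point:
  f''(-0.1180) = -26.0955 < 0 → local maximum
  f''(2.1180) = 0.0034 > 0 → local minimum

Critical points: x = 1 - sqrt(5)/2 ≈ -0.1180 (local maximum); x = 1 + sqrt(5)/2 ≈ 2.1180 (local minimum)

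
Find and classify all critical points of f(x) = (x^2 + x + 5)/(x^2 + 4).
f'(x) = (-x^2 - 2*x + 4)/(x^4 + 8*x^2 + 16)

Solve f'(x) = 0:
  f'(x) = -(x^2 + 2*x - 4)/(x^2 + 4)^2; the denominator is positive wherever f is defined, so f'(x) = 0 ⇔ -x^2 - 2*x + 4 = 0.
  x^2 + 2*x - 4 = 0 has no rational roots; quadratic formula: x = (-2 ± √20)/2.
  ⇒ x = -sqrt(5) - 1 ≈ -3.2361, -1 + sqrt(5) ≈ 1.2361

f''(x) = 2*(x^3 + 3*x^2 - 12*x - 4)/(x^6 + 12*x^4 + 48*x^2 + 64)
Second-derivative test at each critical point:
  f''(-3.2361) = 0.0214 > 0 → local minimum
  f''(1.2361) = -0.1464 < 0 → local maximum

Critical points: x = -sqrt(5) - 1 ≈ -3.2361 (local minimum); x = -1 + sqrt(5) ≈ 1.2361 (local maximum)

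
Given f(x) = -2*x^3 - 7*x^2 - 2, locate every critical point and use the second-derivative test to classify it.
f'(x) = 2*x*(-3*x - 7)

Solve f'(x) = 0:
  Factor: -6*x^2 - 14*x = -2*x*(3*x + 7) = 0.
  ⇒ x = -7/3, 0

f''(x) = -12*x - 14
Second-derivative test at each critical point:
  f''(-7/3) = 14 > 0 → local minimum
  f''(0) = -14 < 0 → local maximum

Critical points: x = -7/3 (local minimum); x = 0 (local maximum)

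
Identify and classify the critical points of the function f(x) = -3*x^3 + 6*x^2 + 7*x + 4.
f'(x) = -9*x^2 + 12*x + 7

Solve f'(x) = 0:
  9*x^2 - 12*x - 7 = 0 has no rational roots; quadratic formula: x = (12 ± √396)/18.
  ⇒ x = 2/3 - sqrt(11)/3 ≈ -0.4389, 2/3 + sqrt(11)/3 ≈ 1.7722

f''(x) = 12 - 18*x
Second-derivative test at each critical point:
  f''(-0.4389) = 19.8997 > 0 → local minimum
  f''(1.7722) = -19.8997 < 0 → local maximum

Critical points: x = 2/3 - sqrt(11)/3 ≈ -0.4389 (local minimum); x = 2/3 + sqrt(11)/3 ≈ 1.7722 (local maximum)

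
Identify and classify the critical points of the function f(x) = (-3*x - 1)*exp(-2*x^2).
f'(x) = (4*x*(3*x + 1) - 3)*exp(-2*x^2)

Solve f'(x) = 0:
  f'(x) = (12*x^2 + 4*x - 3)·exp(-2*x^2) and exp(-2*x^2) > 0 for every x, so f'(x) = 0 ⇔ 12*x^2 + 4*x - 3 = 0.
  12*x^2 + 4*x - 3 = 0 has no rational roots; quadratic formula: x = (-4 ± √160)/24.
  ⇒ x = -sqrt(10)/6 - 1/6 ≈ -0.6937, -1/6 + sqrt(10)/6 ≈ 0.3604

f''(x) = 4*(-12*x^3 - 4*x^2 + 9*x + 1)*exp(-2*x^2)
Second-derivative test at each critical point:
  f''(-0.6937) = -4.8313 < 0 → local maximum
  f''(0.3604) = 9.7556 > 0 → local minimum

Critical points: x = -sqrt(10)/6 - 1/6 ≈ -0.6937 (local maximum); x = -1/6 + sqrt(10)/6 ≈ 0.3604 (local minimum)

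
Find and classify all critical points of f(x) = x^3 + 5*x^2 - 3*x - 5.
f'(x) = 3*x^2 + 10*x - 3

Solve f'(x) = 0:
  3*x^2 + 10*x - 3 = 0 has no rational roots; quadratic formula: x = (-10 ± √136)/6.
  ⇒ x = -sqrt(34)/3 - 5/3 ≈ -3.6103, -5/3 + sqrt(34)/3 ≈ 0.2770

f''(x) = 6*x + 10
Second-derivative test at each critical point:
  f''(-3.6103) = -11.6619 < 0 → local maximum
  f''(0.2770) = 11.6619 > 0 → local minimum

Critical points: x = -sqrt(34)/3 - 5/3 ≈ -3.6103 (local maximum); x = -5/3 + sqrt(34)/3 ≈ 0.2770 (local minimum)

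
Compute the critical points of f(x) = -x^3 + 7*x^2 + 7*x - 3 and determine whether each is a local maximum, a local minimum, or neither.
f'(x) = -3*x^2 + 14*x + 7

Solve f'(x) = 0:
  3*x^2 - 14*x - 7 = 0 has no rational roots; quadratic formula: x = (14 ± √280)/6.
  ⇒ x = 7/3 - sqrt(70)/3 ≈ -0.4555, 7/3 + sqrt(70)/3 ≈ 5.1222

f''(x) = 14 - 6*x
Second-derivative test at each critical point:
  f''(-0.4555) = 16.7332 > 0 → local minimum
  f''(5.1222) = -16.7332 < 0 → local maximum

Critical points: x = 7/3 - sqrt(70)/3 ≈ -0.4555 (local minimum); x = 7/3 + sqrt(70)/3 ≈ 5.1222 (local maximum)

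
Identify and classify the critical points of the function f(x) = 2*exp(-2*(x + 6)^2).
f'(x) = 8*(-x - 6)*exp(-2*(x + 6)^2)

Solve f'(x) = 0:
  f'(x) = (-8*x - 48)·exp(-2*(x + 6)^2) and exp(-2*(x + 6)^2) > 0 for every x, so f'(x) = 0 ⇔ -8*x - 48 = 0.
  Factor: -8*x - 48 = -8*(x + 6) = 0.
  ⇒ x = -6

f''(x) = 8*(4*(x + 6)^2 - 1)*exp(-2*(x + 6)^2)
Second-derivative test at each critical point:
  f''(-6) = -8 < 0 → local maximum

Critical points: x = -6 (local maximum)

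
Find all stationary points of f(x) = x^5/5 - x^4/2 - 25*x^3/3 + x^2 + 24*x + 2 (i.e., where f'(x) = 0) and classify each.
f'(x) = x^4 - 2*x^3 - 25*x^2 + 2*x + 24

Solve f'(x) = 0:
  Factor: x^4 - 2*x^3 - 25*x^2 + 2*x + 24 = (x - 6)*(x - 1)*(x + 1)*(x + 4) = 0.
  ⇒ x = -4, -1, 1, 6

f''(x) = 4*x^3 - 6*x^2 - 50*x + 2
Second-derivative test at each critical point:
  f''(-4) = -150 < 0 → local maximum
  f''(-1) = 42 > 0 → local minimum
  f''(1) = -50 < 0 → local maximum
  f''(6) = 350 > 0 → local minimum

Critical points: x = -4 (local maximum); x = -1 (local minimum); x = 1 (local maximum); x = 6 (local minimum)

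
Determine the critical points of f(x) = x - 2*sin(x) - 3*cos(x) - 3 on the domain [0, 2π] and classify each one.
f'(x) = 3*sin(x) - 2*cos(x) + 1

Solve f'(x) = 0 on [0, 2π]:
  f'(x) = 0 ⇔ 3*sin(x) - 2*cos(x) = -1. Write the left side as R·cos(x + φ) with R = √((-2)² + (-3)²) = sqrt(13), cos φ = -2*sqrt(13)/13, sin φ = -3*sqrt(13)/13; then cos(x + φ) = -sqrt(13)/13. Solve for x and keep the solutions lying in [0, 2π].
  ⇒ x = atan((-3 + 4*sqrt(3))/(2 + 6*sqrt(3))) ≈ 0.3070, atan((-4*sqrt(3) - 3)/(2 - 6*sqrt(3))) + pi ≈ 4.0106

f''(x) = 2*sin(x) + 3*cos(x)
Second-derivative test at each critical point:
  f''(0.3070) = 3.4641 > 0 → local minimum
  f''(4.0106) = -3.4641 < 0 → local maximum

Critical points: x = atan((-3 + 4*sqrt(3))/(2 + 6*sqrt(3))) ≈ 0.3070 (local minimum); x = atan((-4*sqrt(3) - 3)/(2 - 6*sqrt(3))) + pi ≈ 4.0106 (local maximum)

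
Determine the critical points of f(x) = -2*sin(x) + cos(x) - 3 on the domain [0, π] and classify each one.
f'(x) = -sin(x) - 2*cos(x)

Solve f'(x) = 0 on [0, π]:
  f'(x) = 0 ⇔ -2*cos(x) = sin(x) ⇔ tan(x) = -2, i.e. x = arctan(-2) + nπ; keep the solutions lying in [0, π].
  ⇒ x = pi - atan(2) ≈ 2.0344

f''(x) = 2*sin(x) - cos(x)
Second-derivative test at each critical point:
  f''(2.0344) = 2.2361 > 0 → local minimum

Critical points: x = pi - atan(2) ≈ 2.0344 (local minimum)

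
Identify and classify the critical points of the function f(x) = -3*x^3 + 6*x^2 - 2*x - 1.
f'(x) = -9*x^2 + 12*x - 2

Solve f'(x) = 0:
  9*x^2 - 12*x + 2 = 0 has no rational roots; quadratic formula: x = (12 ± √72)/18.
  ⇒ x = 2/3 - sqrt(2)/3 ≈ 0.1953, sqrt(2)/3 + 2/3 ≈ 1.1381

f''(x) = 12 - 18*x
Second-derivative test at each critical point:
  f''(0.1953) = 8.4853 > 0 → local minimum
  f''(1.1381) = -8.4853 < 0 → local maximum

Critical points: x = 2/3 - sqrt(2)/3 ≈ 0.1953 (local minimum); x = sqrt(2)/3 + 2/3 ≈ 1.1381 (local maximum)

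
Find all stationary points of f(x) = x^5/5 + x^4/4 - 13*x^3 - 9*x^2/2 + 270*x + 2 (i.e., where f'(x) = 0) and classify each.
f'(x) = x^4 + x^3 - 39*x^2 - 9*x + 270

Solve f'(x) = 0:
  Factor: x^4 + x^3 - 39*x^2 - 9*x + 270 = (x - 5)*(x - 3)*(x + 3)*(x + 6) = 0.
  ⇒ x = -6, -3, 3, 5

f''(x) = 4*x^3 + 3*x^2 - 78*x - 9
Second-derivative test at each critical point:
  f''(-6) = -297 < 0 → local maximum
  f''(-3) = 144 > 0 → local minimum
  f''(3) = -108 < 0 → local maximum
  f''(5) = 176 > 0 → local minimum

Critical points: x = -6 (local maximum); x = -3 (local minimum); x = 3 (local maximum); x = 5 (local minimum)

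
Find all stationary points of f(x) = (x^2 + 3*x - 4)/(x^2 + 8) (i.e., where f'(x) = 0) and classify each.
f'(x) = 3*(-x^2 + 8*x + 8)/(x^4 + 16*x^2 + 64)

Solve f'(x) = 0:
  f'(x) = -3*(x^2 - 8*x - 8)/(x^2 + 8)^2; the denominator is positive wherever f is defined, so f'(x) = 0 ⇔ -3*x^2 + 24*x + 24 = 0.
  Factor: -3*x^2 + 24*x + 24 = -3*(x^2 - 8*x - 8); x^2 - 8*x - 8 = 0 has no rational roots; quadratic formula: x = (8 ± √96)/2.
  ⇒ x = 4 - 2*sqrt(6) ≈ -0.8990, 4 + 2*sqrt(6) ≈ 8.8990

f''(x) = 6*(x^3 - 12*x^2 - 24*x + 32)/(x^6 + 24*x^4 + 192*x^2 + 512)
Second-derivative test at each critical point:
  f''(-0.8990) = 0.3789 > 0 → local minimum
  f''(8.8990) = -0.0039 < 0 → local maximum

Critical points: x = 4 - 2*sqrt(6) ≈ -0.8990 (local minimum); x = 4 + 2*sqrt(6) ≈ 8.8990 (local maximum)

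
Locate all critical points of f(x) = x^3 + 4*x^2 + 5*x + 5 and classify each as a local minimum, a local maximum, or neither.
f'(x) = 3*x^2 + 8*x + 5

Solve f'(x) = 0:
  Factor: 3*x^2 + 8*x + 5 = (x + 1)*(3*x + 5) = 0.
  ⇒ x = -5/3, -1

f''(x) = 6*x + 8
Second-derivative test at each critical point:
  f''(-5/3) = -2 < 0 → local maximum
  f''(-1) = 2 > 0 → local minimum

Critical points: x = -5/3 (local maximum); x = -1 (local minimum)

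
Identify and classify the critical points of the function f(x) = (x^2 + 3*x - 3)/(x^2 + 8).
f'(x) = (-3*x^2 + 22*x + 24)/(x^4 + 16*x^2 + 64)

Solve f'(x) = 0:
  f'(x) = -(3*x^2 - 22*x - 24)/(x^2 + 8)^2; the denominator is positive wherever f is defined, so f'(x) = 0 ⇔ -3*x^2 + 22*x + 24 = 0.
  3*x^2 - 22*x - 24 = 0 has no rational roots; quadratic formula: x = (22 ± √772)/6.
  ⇒ x = 11/3 - sqrt(193)/3 ≈ -0.9641, 11/3 + sqrt(193)/3 ≈ 8.2975

f''(x) = 2*(3*x^3 - 33*x^2 - 72*x + 88)/(x^6 + 24*x^4 + 192*x^2 + 512)
Second-derivative test at each critical point:
  f''(-0.9641) = 0.3485 > 0 → local minimum
  f''(8.2975) = -0.0047 < 0 → local maximum

Critical points: x = 11/3 - sqrt(193)/3 ≈ -0.9641 (local minimum); x = 11/3 + sqrt(193)/3 ≈ 8.2975 (local maximum)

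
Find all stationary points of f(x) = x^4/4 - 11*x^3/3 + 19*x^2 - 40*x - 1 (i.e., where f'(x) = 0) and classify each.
f'(x) = x^3 - 11*x^2 + 38*x - 40

Solve f'(x) = 0:
  Factor: x^3 - 11*x^2 + 38*x - 40 = (x - 5)*(x - 4)*(x - 2) = 0.
  ⇒ x = 2, 4, 5

f''(x) = 3*x^2 - 22*x + 38
Second-derivative test at each critical point:
  f''(2) = 6 > 0 → local minimum
  f''(4) = -2 < 0 → local maximum
  f''(5) = 3 > 0 → local minimum

Critical points: x = 2 (local minimum); x = 4 (local maximum); x = 5 (local minimum)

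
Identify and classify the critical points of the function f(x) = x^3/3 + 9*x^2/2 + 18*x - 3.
f'(x) = x^2 + 9*x + 18

Solve f'(x) = 0:
  Factor: x^2 + 9*x + 18 = (x + 3)*(x + 6) = 0.
  ⇒ x = -6, -3

f''(x) = 2*x + 9
Second-derivative test at each critical point:
  f''(-6) = -3 < 0 → local maximum
  f''(-3) = 3 > 0 → local minimum

Critical points: x = -6 (local maximum); x = -3 (local minimum)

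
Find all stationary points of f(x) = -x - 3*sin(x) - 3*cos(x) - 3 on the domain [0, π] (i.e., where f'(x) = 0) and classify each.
f'(x) = -3*sqrt(2)*cos(x + pi/4) - 1

Solve f'(x) = 0 on [0, π]:
  f'(x) = 0 ⇔ 3*sin(x) - 3*cos(x) = 1. Write the left side as R·cos(x + φ) with R = √((-3)² + (-3)²) = 3*sqrt(2), cos φ = -sqrt(2)/2, sin φ = -sqrt(2)/2; then cos(x + φ) = sqrt(2)/6. Solve for x and keep the solutions lying in [0, π].
  ⇒ x = atan((1 + sqrt(17))/(-1 + sqrt(17))) ≈ 1.0233

f''(x) = 3*sqrt(2)*sin(x + pi/4)
Second-derivative test at each critical point:
  f''(1.0233) = 4.1231 > 0 → local minimum

Critical points: x = atan((1 + sqrt(17))/(-1 + sqrt(17))) ≈ 1.0233 (local minimum)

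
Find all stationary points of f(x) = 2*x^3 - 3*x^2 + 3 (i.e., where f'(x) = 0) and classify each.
f'(x) = 6*x*(x - 1)

Solve f'(x) = 0:
  Factor: 6*x^2 - 6*x = 6*x*(x - 1) = 0.
  ⇒ x = 0, 1

f''(x) = 12*x - 6
Second-derivative test at each critical point:
  f''(0) = -6 < 0 → local maximum
  f''(1) = 6 > 0 → local minimum

Critical points: x = 0 (local maximum); x = 1 (local minimum)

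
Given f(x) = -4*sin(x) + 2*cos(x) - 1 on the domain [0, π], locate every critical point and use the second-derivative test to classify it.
f'(x) = -2*sin(x) - 4*cos(x)

Solve f'(x) = 0 on [0, π]:
  f'(x) = 0 ⇔ -4*cos(x) = 2*sin(x) ⇔ tan(x) = -2, i.e. x = arctan(-2) + nπ; keep the solutions lying in [0, π].
  ⇒ x = pi - atan(2) ≈ 2.0344

f''(x) = 4*sin(x) - 2*cos(x)
Second-derivative test at each critical point:
  f''(2.0344) = 4.4721 > 0 → local minimum

Critical points: x = pi - atan(2) ≈ 2.0344 (local minimum)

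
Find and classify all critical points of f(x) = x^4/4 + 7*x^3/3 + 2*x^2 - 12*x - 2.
f'(x) = x^3 + 7*x^2 + 4*x - 12

Solve f'(x) = 0:
  Factor: x^3 + 7*x^2 + 4*x - 12 = (x - 1)*(x + 2)*(x + 6) = 0.
  ⇒ x = -6, -2, 1

f''(x) = 3*x^2 + 14*x + 4
Second-derivative test at each critical point:
  f''(-6) = 28 > 0 → local minimum
  f''(-2) = -12 < 0 → local maximum
  f''(1) = 21 > 0 → local minimum

Critical points: x = -6 (local minimum); x = -2 (local maximum); x = 1 (local minimum)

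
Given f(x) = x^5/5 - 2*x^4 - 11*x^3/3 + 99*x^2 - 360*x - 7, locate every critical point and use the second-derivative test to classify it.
f'(x) = x^4 - 8*x^3 - 11*x^2 + 198*x - 360

Solve f'(x) = 0:
  Factor: x^4 - 8*x^3 - 11*x^2 + 198*x - 360 = (x - 6)*(x - 4)*(x - 3)*(x + 5) = 0.
  ⇒ x = -5, 3, 4, 6

f''(x) = 4*x^3 - 24*x^2 - 22*x + 198
Second-derivative test at each critical point:
  f''(-5) = -792 < 0 → local maximum
  f''(3) = 24 > 0 → local minimum
  f''(4) = -18 < 0 → local maximum
  f''(6) = 66 > 0 → local minimum

Critical points: x = -5 (local maximum); x = 3 (local minimum); x = 4 (local maximum); x = 6 (local minimum)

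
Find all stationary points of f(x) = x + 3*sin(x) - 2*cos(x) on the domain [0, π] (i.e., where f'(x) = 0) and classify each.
f'(x) = 2*sin(x) + 3*cos(x) + 1

Solve f'(x) = 0 on [0, π]:
  f'(x) = 0 ⇔ 2*sin(x) + 3*cos(x) = -1. Write the left side as R·cos(x + φ) with R = √(3² + (-2)²) = sqrt(13), cos φ = 3*sqrt(13)/13, sin φ = -2*sqrt(13)/13; then cos(x + φ) = -sqrt(13)/13. Solve for x and keep the solutions lying in [0, π].
  ⇒ x = atan((-2 + 6*sqrt(3))/(-4*sqrt(3) - 3)) + pi ≈ 2.4398

f''(x) = -3*sin(x) + 2*cos(x)
Second-derivative test at each critical point:
  f''(2.4398) = -3.4641 < 0 → local maximum

Critical points: x = atan((-2 + 6*sqrt(3))/(-4*sqrt(3) - 3)) + pi ≈ 2.4398 (local maximum)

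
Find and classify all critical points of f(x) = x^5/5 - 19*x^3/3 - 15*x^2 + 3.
f'(x) = x*(x^3 - 19*x - 30)

Solve f'(x) = 0:
  Factor: x^4 - 19*x^2 - 30*x = x*(x - 5)*(x + 2)*(x + 3) = 0.
  ⇒ x = -3, -2, 0, 5

f''(x) = 4*x^3 - 38*x - 30
Second-derivative test at each critical point:
  f''(-3) = -24 < 0 → local maximum
  f''(-2) = 14 > 0 → local minimum
  f''(0) = -30 < 0 → local maximum
  f''(5) = 280 > 0 → local minimum

Critical points: x = -3 (local maximum); x = -2 (local minimum); x = 0 (local maximum); x = 5 (local minimum)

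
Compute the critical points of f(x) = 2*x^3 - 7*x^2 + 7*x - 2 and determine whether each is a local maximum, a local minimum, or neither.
f'(x) = 6*x^2 - 14*x + 7

Solve f'(x) = 0:
  6*x^2 - 14*x + 7 = 0 has no rational roots; quadratic formula: x = (14 ± √28)/12.
  ⇒ x = 7/6 - sqrt(7)/6 ≈ 0.7257, sqrt(7)/6 + 7/6 ≈ 1.6076

f''(x) = 12*x - 14
Second-derivative test at each critical point:
  f''(0.7257) = -5.2915 < 0 → local maximum
  f''(1.6076) = 5.2915 > 0 → local minimum

Critical points: x = 7/6 - sqrt(7)/6 ≈ 0.7257 (local maximum); x = sqrt(7)/6 + 7/6 ≈ 1.6076 (local minimum)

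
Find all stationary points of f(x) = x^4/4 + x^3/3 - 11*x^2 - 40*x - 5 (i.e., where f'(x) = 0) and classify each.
f'(x) = x^3 + x^2 - 22*x - 40

Solve f'(x) = 0:
  Factor: x^3 + x^2 - 22*x - 40 = (x - 5)*(x + 2)*(x + 4) = 0.
  ⇒ x = -4, -2, 5

f''(x) = 3*x^2 + 2*x - 22
Second-derivative test at each critical point:
  f''(-4) = 18 > 0 → local minimum
  f''(-2) = -14 < 0 → local maximum
  f''(5) = 63 > 0 → local minimum

Critical points: x = -4 (local minimum); x = -2 (local maximum); x = 5 (local minimum)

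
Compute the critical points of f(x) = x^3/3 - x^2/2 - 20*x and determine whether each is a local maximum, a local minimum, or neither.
f'(x) = x^2 - x - 20

Solve f'(x) = 0:
  Factor: x^2 - x - 20 = (x - 5)*(x + 4) = 0.
  ⇒ x = -4, 5

f''(x) = 2*x - 1
Second-derivative test at each critical point:
  f''(-4) = -9 < 0 → local maximum
  f''(5) = 9 > 0 → local minimum

Critical points: x = -4 (local maximum); x = 5 (local minimum)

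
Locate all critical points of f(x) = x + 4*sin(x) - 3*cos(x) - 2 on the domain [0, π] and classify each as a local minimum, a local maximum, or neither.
f'(x) = 3*sin(x) + 4*cos(x) + 1

Solve f'(x) = 0 on [0, π]:
  f'(x) = 0 ⇔ 3*sin(x) + 4*cos(x) = -1. Write the left side as R·cos(x + φ) with R = √(4² + (-3)²) = 5, cos φ = 4/5, sin φ = -3/5; then cos(x + φ) = -1/5. Solve for x and keep the solutions lying in [0, π].
  ⇒ x = atan((-3 + 8*sqrt(6))/(-6*sqrt(6) - 4)) + pi ≈ 2.4157

f''(x) = -4*sin(x) + 3*cos(x)
Second-derivative test at each critical point:
  f''(2.4157) = -4.8990 < 0 → local maximum

Critical points: x = atan((-3 + 8*sqrt(6))/(-6*sqrt(6) - 4)) + pi ≈ 2.4157 (local maximum)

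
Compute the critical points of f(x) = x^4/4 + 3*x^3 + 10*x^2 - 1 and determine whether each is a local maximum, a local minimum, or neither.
f'(x) = x*(x^2 + 9*x + 20)

Solve f'(x) = 0:
  Factor: x^3 + 9*x^2 + 20*x = x*(x + 4)*(x + 5) = 0.
  ⇒ x = -5, -4, 0

f''(x) = 3*x^2 + 18*x + 20
Second-derivative test at each critical point:
  f''(-5) = 5 > 0 → local minimum
  f''(-4) = -4 < 0 → local maximum
  f''(0) = 20 > 0 → local minimum

Critical points: x = -5 (local minimum); x = -4 (local maximum); x = 0 (local minimum)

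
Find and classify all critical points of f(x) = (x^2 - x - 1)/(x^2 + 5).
f'(x) = (x^2 + 12*x - 5)/(x^4 + 10*x^2 + 25)

Solve f'(x) = 0:
  f'(x) = (x^2 + 12*x - 5)/(x^2 + 5)^2; the denominator is positive wherever f is defined, so f'(x) = 0 ⇔ x^2 + 12*x - 5 = 0.
  x^2 + 12*x - 5 = 0 has no rational roots; quadratic formula: x = (-12 ± √164)/2.
  ⇒ x = -sqrt(41) - 6 ≈ -12.4031, -6 + sqrt(41) ≈ 0.4031

f''(x) = 2*(-x^3 - 18*x^2 + 15*x + 30)/(x^6 + 15*x^4 + 75*x^2 + 125)
Second-derivative test at each critical point:
  f''(-12.4031) = -0.0005 < 0 → local maximum
  f''(0.4031) = 0.4805 > 0 → local minimum

Critical points: x = -sqrt(41) - 6 ≈ -12.4031 (local maximum); x = -6 + sqrt(41) ≈ 0.4031 (local minimum)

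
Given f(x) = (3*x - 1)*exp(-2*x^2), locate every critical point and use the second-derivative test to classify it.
f'(x) = (-4*x*(3*x - 1) + 3)*exp(-2*x^2)

Solve f'(x) = 0:
  f'(x) = (-12*x^2 + 4*x + 3)·exp(-2*x^2) and exp(-2*x^2) > 0 for every x, so f'(x) = 0 ⇔ -12*x^2 + 4*x + 3 = 0.
  12*x^2 - 4*x - 3 = 0 has no rational roots; quadratic formula: x = (4 ± √160)/24.
  ⇒ x = 1/6 - sqrt(10)/6 ≈ -0.3604, 1/6 + sqrt(10)/6 ≈ 0.6937

f''(x) = 4*(4*x^2*(3*x - 1) - 9*x + 1)*exp(-2*x^2)
Second-derivative test at each critical point:
  f''(-0.3604) = 9.7556 > 0 → local minimum
  f''(0.6937) = -4.8313 < 0 → local maximum

Critical points: x = 1/6 - sqrt(10)/6 ≈ -0.3604 (local minimum); x = 1/6 + sqrt(10)/6 ≈ 0.6937 (local maximum)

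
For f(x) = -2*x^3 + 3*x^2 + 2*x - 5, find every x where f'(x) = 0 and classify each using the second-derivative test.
f'(x) = -6*x^2 + 6*x + 2

Solve f'(x) = 0:
  Factor: -6*x^2 + 6*x + 2 = -2*(3*x^2 - 3*x - 1); 3*x^2 - 3*x - 1 = 0 has no rational roots; quadratic formula: x = (3 ± √21)/6.
  ⇒ x = 1/2 - sqrt(21)/6 ≈ -0.2638, 1/2 + sqrt(21)/6 ≈ 1.2638

f''(x) = 6 - 12*x
Second-derivative test at each critical point:
  f''(-0.2638) = 9.1652 > 0 → local minimum
  f''(1.2638) = -9.1652 < 0 → local maximum

Critical points: x = 1/2 - sqrt(21)/6 ≈ -0.2638 (local minimum); x = 1/2 + sqrt(21)/6 ≈ 1.2638 (local maximum)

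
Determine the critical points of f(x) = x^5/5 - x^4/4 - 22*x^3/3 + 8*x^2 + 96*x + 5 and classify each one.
f'(x) = x^4 - x^3 - 22*x^2 + 16*x + 96

Solve f'(x) = 0:
  Factor: x^4 - x^3 - 22*x^2 + 16*x + 96 = (x - 4)*(x - 3)*(x + 2)*(x + 4) = 0.
  ⇒ x = -4, -2, 3, 4

f''(x) = 4*x^3 - 3*x^2 - 44*x + 16
Second-derivative test at each critical point:
  f''(-4) = -112 < 0 → local maximum
  f''(-2) = 60 > 0 → local minimum
  f''(3) = -35 < 0 → local maximum
  f''(4) = 48 > 0 → local minimum

Critical points: x = -4 (local maximum); x = -2 (local minimum); x = 3 (local maximum); x = 4 (local minimum)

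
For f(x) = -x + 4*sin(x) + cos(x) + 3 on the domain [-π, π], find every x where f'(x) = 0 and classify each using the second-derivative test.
f'(x) = -sin(x) + 4*cos(x) - 1

Solve f'(x) = 0 on [-π, π]:
  f'(x) = 0 ⇔ -sin(x) + 4*cos(x) = 1. Write the left side as R·cos(x + φ) with R = √(4² + 1²) = sqrt(17), cos φ = 4*sqrt(17)/17, sin φ = sqrt(17)/17; then cos(x + φ) = sqrt(17)/17. Solve for x and keep the solutions lying in [-π, π].
  ⇒ x = -pi/2 ≈ -1.5708, atan(15/8) ≈ 1.0808

f''(x) = -4*sin(x) - cos(x)
Second-derivative test at each critical point:
  f''(-1.5708) = 4 > 0 → local minimum
  f''(1.0808) = -4 < 0 → local maximum

Critical points: x = -pi/2 ≈ -1.5708 (local minimum); x = atan(15/8) ≈ 1.0808 (local maximum)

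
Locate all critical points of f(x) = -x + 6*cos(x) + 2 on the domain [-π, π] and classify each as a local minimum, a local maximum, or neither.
f'(x) = -6*sin(x) - 1

Solve f'(x) = 0 on [-π, π]:
  f'(x) = 0 ⇔ sin(x) = -1/6, i.e. x = arcsin(-1/6) + 2nπ or x = π − arcsin(-1/6) + 2nπ; keep the solutions lying in [-π, π].
  ⇒ x = -pi + asin(1/6) ≈ -2.9741, -asin(1/6) ≈ -0.1674

f''(x) = -6*cos(x)
Second-derivative test at each critical point:
  f''(-2.9741) = 5.9161 > 0 → local minimum
  f''(-0.1674) = -5.9161 < 0 → local maximum

Critical points: x = -pi + asin(1/6) ≈ -2.9741 (local minimum); x = -asin(1/6) ≈ -0.1674 (local maximum)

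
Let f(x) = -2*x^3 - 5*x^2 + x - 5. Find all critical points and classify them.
f'(x) = -6*x^2 - 10*x + 1

Solve f'(x) = 0:
  6*x^2 + 10*x - 1 = 0 has no rational roots; quadratic formula: x = (-10 ± √124)/12.
  ⇒ x = -sqrt(31)/6 - 5/6 ≈ -1.7613, -5/6 + sqrt(31)/6 ≈ 0.0946

f''(x) = -12*x - 10
Second-derivative test at each critical point:
  f''(-1.7613) = 11.1355 > 0 → local minimum
  f''(0.0946) = -11.1355 < 0 → local maximum

Critical points: x = -sqrt(31)/6 - 5/6 ≈ -1.7613 (local minimum); x = -5/6 + sqrt(31)/6 ≈ 0.0946 (local maximum)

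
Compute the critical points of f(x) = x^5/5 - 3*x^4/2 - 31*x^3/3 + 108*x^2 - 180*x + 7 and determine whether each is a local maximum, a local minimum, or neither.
f'(x) = x^4 - 6*x^3 - 31*x^2 + 216*x - 180

Solve f'(x) = 0:
  Factor: x^4 - 6*x^3 - 31*x^2 + 216*x - 180 = (x - 6)*(x - 5)*(x - 1)*(x + 6) = 0.
  ⇒ x = -6, 1, 5, 6

f''(x) = 4*x^3 - 18*x^2 - 62*x + 216
Second-derivative test at each critical point:
  f''(-6) = -924 < 0 → local maximum
  f''(1) = 140 > 0 → local minimum
  f''(5) = -44 < 0 → local maximum
  f''(6) = 60 > 0 → local minimum

Critical points: x = -6 (local maximum); x = 1 (local minimum); x = 5 (local maximum); x = 6 (local minimum)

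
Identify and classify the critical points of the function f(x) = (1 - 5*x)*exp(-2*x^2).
f'(x) = (4*x*(5*x - 1) - 5)*exp(-2*x^2)

Solve f'(x) = 0:
  f'(x) = (20*x^2 - 4*x - 5)·exp(-2*x^2) and exp(-2*x^2) > 0 for every x, so f'(x) = 0 ⇔ 20*x^2 - 4*x - 5 = 0.
  20*x^2 - 4*x - 5 = 0 has no rational roots; quadratic formula: x = (4 ± √416)/40.
  ⇒ x = 1/10 - sqrt(26)/10 ≈ -0.4099, 1/10 + sqrt(26)/10 ≈ 0.6099

f''(x) = 4*(4*x^2*(1 - 5*x) + 15*x - 1)*exp(-2*x^2)
Second-derivative test at each critical point:
  f''(-0.4099) = -14.5749 < 0 → local maximum
  f''(0.6099) = 9.6928 > 0 → local minimum

Critical points: x = 1/10 - sqrt(26)/10 ≈ -0.4099 (local maximum); x = 1/10 + sqrt(26)/10 ≈ 0.6099 (local minimum)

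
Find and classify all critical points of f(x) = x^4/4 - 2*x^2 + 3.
f'(x) = x*(x^2 - 4)

Solve f'(x) = 0:
  Factor: x^3 - 4*x = x*(x - 2)*(x + 2) = 0.
  ⇒ x = -2, 0, 2

f''(x) = 3*x^2 - 4
Second-derivative test at each critical point:
  f''(-2) = 8 > 0 → local minimum
  f''(0) = -4 < 0 → local maximum
  f''(2) = 8 > 0 → local minimum

Critical points: x = -2 (local minimum); x = 0 (local maximum); x = 2 (local minimum)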